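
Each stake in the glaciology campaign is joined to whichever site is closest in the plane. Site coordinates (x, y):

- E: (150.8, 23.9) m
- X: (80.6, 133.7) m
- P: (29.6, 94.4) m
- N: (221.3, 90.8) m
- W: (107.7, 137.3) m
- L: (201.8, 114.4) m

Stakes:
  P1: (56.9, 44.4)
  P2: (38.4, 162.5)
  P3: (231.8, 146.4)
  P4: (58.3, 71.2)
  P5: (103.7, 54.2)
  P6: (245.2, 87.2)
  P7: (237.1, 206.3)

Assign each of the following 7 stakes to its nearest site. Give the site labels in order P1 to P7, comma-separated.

P, X, L, P, E, N, L

P1 → P (d²=3245.29)
P2 → X (d²=2610.28)
P3 → L (d²=1924.00)
P4 → P (d²=1361.93)
P5 → E (d²=3136.50)
P6 → N (d²=584.17)
P7 → L (d²=9691.70)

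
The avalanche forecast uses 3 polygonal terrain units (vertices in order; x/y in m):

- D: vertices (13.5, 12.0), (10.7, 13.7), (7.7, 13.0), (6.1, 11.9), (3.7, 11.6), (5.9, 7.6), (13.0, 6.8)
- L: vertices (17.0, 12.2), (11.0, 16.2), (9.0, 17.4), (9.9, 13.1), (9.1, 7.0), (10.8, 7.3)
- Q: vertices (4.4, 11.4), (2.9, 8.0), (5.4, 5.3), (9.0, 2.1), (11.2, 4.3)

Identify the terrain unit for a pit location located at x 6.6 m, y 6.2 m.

Cast a ray rightward from (6.6, 6.2). For each polygon, the edges (by vertex number in listed order) whose endpoints lie on opposite sides of y = 6.2, where each meets that height, and whether that is right or left of the point:
D: no edge straddles that height → 0 crossings.
L: no edge straddles that height → 0 crossings.
Q: 2–3 at x≈4.57 (left), 5–1 at x≈9.38 (right) → 1 crossing.
Only Q has an odd count, so the point is inside Q.

Q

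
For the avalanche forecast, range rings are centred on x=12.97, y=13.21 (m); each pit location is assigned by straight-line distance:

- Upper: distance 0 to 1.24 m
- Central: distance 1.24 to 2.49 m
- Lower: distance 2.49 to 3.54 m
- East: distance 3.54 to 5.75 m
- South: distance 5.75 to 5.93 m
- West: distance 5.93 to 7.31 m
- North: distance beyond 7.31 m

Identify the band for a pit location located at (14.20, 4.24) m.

Distance = √((14.20−12.97)² + (4.24−13.21)²) = √(1.513 + 80.461) = 9.054 m.
7.31 ≤ 9.054 < ∞ → North.

North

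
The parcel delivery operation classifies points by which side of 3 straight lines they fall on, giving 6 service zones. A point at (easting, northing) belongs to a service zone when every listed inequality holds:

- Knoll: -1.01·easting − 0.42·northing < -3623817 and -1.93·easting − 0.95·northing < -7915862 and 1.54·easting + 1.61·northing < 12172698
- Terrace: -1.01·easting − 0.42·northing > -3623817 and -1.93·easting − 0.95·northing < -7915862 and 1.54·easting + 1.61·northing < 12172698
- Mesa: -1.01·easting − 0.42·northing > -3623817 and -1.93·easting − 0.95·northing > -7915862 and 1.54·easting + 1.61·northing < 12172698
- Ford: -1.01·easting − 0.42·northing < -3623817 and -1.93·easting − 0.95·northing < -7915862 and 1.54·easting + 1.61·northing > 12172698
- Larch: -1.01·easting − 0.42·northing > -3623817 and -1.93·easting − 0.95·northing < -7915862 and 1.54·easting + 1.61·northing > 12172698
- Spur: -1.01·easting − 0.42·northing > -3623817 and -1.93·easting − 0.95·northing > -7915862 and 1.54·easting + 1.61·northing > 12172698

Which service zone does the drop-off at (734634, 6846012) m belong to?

Terrace

-1.01·734634 − 0.42·6846012 = -3617305.380, which is > -3623817
-1.93·734634 − 0.95·6846012 = -7921555.020, which is < -7915862
1.54·734634 + 1.61·6846012 = 12153415.680, which is < 12172698
This sign pattern matches Terrace.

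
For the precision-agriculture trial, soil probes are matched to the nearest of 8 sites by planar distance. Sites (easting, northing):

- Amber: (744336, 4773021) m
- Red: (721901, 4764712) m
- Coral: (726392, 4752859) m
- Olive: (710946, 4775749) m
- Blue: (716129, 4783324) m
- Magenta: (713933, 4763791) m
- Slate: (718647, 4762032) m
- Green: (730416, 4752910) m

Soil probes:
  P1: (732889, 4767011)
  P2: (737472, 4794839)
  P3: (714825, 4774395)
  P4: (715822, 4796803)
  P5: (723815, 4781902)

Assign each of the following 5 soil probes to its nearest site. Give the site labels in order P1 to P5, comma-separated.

Red, Amber, Olive, Blue, Blue

P1 → Red (d²=126021545.00)
P2 → Amber (d²=523139620.00)
P3 → Olive (d²=16879957.00)
P4 → Blue (d²=181777690.00)
P5 → Blue (d²=61096680.00)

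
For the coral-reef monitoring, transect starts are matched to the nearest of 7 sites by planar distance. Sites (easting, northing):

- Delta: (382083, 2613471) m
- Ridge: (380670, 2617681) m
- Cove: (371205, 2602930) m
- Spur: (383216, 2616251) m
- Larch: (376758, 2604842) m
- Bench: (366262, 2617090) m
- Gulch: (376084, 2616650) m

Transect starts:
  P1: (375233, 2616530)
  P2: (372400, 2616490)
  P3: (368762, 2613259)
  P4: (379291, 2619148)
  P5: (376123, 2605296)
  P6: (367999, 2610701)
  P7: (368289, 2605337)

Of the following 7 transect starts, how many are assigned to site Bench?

2

P1 → Gulch
P2 → Gulch
P3 → Bench
P4 → Ridge
P5 → Larch
P6 → Bench
P7 → Cove
2 of the 7 go to Bench.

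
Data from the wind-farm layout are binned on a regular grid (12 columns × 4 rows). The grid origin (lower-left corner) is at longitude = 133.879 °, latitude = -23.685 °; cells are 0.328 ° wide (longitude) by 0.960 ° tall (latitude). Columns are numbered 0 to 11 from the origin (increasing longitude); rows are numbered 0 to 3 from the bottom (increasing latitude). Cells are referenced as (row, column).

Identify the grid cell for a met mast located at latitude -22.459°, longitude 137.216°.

Column index: ⌊(137.216 − 133.879) / 0.328⌋ = ⌊10.174⌋ = 10
Row offset from origin: ⌊(-22.459 − -23.685) / 0.960⌋ = ⌊1.277⌋ = 1 → row 1

(1, 10)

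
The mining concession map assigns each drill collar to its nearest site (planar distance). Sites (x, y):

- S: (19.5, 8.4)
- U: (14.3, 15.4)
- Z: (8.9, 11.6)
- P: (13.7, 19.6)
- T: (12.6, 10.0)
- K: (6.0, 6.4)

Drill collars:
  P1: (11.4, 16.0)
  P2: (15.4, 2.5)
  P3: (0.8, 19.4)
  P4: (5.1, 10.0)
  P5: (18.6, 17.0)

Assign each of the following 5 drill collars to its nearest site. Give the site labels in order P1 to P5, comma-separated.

U, S, Z, K, U

P1 → U (d²=8.77)
P2 → S (d²=51.62)
P3 → Z (d²=126.45)
P4 → K (d²=13.77)
P5 → U (d²=21.05)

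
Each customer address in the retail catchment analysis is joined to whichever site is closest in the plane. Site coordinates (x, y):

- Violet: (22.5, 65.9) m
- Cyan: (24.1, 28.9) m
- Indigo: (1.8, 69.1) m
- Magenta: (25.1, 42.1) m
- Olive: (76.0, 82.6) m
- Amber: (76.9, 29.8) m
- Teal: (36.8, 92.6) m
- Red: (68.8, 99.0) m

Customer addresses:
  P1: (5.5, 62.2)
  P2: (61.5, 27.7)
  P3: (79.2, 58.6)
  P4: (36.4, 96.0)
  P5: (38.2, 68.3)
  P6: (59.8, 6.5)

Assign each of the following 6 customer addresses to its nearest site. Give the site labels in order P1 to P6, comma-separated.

Indigo, Amber, Olive, Teal, Violet, Amber

P1 → Indigo (d²=61.30)
P2 → Amber (d²=241.57)
P3 → Olive (d²=586.24)
P4 → Teal (d²=11.72)
P5 → Violet (d²=252.25)
P6 → Amber (d²=835.30)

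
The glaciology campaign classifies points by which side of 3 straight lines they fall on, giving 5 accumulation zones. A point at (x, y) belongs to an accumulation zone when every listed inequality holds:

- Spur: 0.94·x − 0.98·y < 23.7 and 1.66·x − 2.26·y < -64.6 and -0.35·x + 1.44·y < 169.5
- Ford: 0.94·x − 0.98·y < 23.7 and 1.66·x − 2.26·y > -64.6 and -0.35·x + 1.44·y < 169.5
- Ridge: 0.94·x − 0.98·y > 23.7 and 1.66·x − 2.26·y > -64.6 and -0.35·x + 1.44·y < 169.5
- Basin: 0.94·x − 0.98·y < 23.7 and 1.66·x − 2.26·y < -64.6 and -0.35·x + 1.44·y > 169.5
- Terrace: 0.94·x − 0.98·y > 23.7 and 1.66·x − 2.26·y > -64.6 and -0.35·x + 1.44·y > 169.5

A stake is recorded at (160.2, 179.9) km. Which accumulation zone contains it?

Basin

0.94·160.2 − 0.98·179.9 = -25.714, which is < 23.7
1.66·160.2 − 2.26·179.9 = -140.642, which is < -64.6
-0.35·160.2 + 1.44·179.9 = 202.986, which is > 169.5
This sign pattern matches Basin.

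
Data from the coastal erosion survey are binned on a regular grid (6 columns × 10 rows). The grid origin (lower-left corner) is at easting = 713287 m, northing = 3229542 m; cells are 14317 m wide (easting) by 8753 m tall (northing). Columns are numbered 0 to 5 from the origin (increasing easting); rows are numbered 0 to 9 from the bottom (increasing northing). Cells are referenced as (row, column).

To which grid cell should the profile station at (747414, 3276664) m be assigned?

(5, 2)

Column index: ⌊(747414 − 713287) / 14317⌋ = ⌊2.384⌋ = 2
Row offset from origin: ⌊(3276664 − 3229542) / 8753⌋ = ⌊5.384⌋ = 5 → row 5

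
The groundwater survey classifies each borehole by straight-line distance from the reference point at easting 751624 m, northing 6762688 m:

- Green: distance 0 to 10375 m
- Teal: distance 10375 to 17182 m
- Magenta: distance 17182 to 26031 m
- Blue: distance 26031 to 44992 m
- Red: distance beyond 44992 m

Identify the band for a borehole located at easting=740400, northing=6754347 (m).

Distance = √((740400−751624)² + (6754347−6762688)²) = √(125978176.000 + 69572281.000) = 13983.936 m.
10375 ≤ 13983.936 < 17182 → Teal.

Teal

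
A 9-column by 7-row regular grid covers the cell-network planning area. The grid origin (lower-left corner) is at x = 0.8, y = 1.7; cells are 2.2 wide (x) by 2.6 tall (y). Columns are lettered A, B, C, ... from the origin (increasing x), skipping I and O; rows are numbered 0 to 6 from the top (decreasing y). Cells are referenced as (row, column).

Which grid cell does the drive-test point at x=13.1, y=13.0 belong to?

(2, F)

Column index: ⌊(13.1 − 0.8) / 2.2⌋ = ⌊5.591⌋ = 5 → column F
Row offset from origin: ⌊(13.0 − 1.7) / 2.6⌋ = ⌊4.346⌋ = 4 → row 2 (counted from top)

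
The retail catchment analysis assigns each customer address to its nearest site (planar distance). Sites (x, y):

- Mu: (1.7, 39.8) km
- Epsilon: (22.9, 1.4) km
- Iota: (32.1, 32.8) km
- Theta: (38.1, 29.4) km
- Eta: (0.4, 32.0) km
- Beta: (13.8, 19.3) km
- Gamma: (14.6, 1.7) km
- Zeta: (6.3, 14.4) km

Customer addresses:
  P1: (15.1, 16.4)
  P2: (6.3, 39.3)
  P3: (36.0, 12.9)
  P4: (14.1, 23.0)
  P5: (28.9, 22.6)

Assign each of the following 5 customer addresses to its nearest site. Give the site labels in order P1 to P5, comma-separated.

Beta, Mu, Theta, Beta, Iota

P1 → Beta (d²=10.10)
P2 → Mu (d²=21.41)
P3 → Theta (d²=276.66)
P4 → Beta (d²=13.78)
P5 → Iota (d²=114.28)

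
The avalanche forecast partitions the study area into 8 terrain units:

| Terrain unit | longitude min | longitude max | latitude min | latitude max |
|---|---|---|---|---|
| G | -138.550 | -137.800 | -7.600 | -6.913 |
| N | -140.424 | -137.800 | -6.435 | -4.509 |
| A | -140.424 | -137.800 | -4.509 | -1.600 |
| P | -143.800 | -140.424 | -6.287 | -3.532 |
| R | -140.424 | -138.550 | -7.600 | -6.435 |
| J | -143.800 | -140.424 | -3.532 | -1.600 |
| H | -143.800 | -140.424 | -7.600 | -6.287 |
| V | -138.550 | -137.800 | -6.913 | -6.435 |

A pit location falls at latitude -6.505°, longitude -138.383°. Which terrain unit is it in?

V

The point has longitude = -138.383 and latitude = -6.505.
Only V satisfies -138.550 ≤ longitude ≤ -137.800 and -6.913 ≤ latitude ≤ -6.435.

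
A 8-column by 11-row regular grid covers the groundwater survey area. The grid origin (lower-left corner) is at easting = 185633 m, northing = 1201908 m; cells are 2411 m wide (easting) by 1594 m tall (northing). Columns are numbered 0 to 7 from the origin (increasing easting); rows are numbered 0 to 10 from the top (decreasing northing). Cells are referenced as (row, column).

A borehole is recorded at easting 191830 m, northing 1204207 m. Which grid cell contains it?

(9, 2)

Column index: ⌊(191830 − 185633) / 2411⌋ = ⌊2.570⌋ = 2
Row offset from origin: ⌊(1204207 − 1201908) / 1594⌋ = ⌊1.442⌋ = 1 → row 9 (counted from top)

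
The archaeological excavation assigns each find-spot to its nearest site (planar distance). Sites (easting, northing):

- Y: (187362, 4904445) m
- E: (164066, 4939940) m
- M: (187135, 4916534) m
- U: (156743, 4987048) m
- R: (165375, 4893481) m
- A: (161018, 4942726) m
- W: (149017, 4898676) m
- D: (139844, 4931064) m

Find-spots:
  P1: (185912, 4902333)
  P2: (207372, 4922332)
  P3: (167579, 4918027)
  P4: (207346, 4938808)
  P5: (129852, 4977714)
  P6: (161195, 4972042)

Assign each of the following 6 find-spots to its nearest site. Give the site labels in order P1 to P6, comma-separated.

Y, M, M, M, U, U

P1 → Y (d²=6563044.00)
P2 → M (d²=443152973.00)
P3 → M (d²=384666185.00)
P4 → M (d²=904615597.00)
P5 → U (d²=810249437.00)
P6 → U (d²=245000340.00)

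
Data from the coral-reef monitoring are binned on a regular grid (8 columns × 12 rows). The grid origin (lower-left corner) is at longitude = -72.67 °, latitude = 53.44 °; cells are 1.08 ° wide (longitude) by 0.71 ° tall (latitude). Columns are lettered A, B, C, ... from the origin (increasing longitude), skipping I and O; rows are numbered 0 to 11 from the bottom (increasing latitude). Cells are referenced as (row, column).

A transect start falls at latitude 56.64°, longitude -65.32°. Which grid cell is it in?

(4, G)

Column index: ⌊(-65.32 − -72.67) / 1.08⌋ = ⌊6.806⌋ = 6 → column G
Row offset from origin: ⌊(56.64 − 53.44) / 0.71⌋ = ⌊4.507⌋ = 4 → row 4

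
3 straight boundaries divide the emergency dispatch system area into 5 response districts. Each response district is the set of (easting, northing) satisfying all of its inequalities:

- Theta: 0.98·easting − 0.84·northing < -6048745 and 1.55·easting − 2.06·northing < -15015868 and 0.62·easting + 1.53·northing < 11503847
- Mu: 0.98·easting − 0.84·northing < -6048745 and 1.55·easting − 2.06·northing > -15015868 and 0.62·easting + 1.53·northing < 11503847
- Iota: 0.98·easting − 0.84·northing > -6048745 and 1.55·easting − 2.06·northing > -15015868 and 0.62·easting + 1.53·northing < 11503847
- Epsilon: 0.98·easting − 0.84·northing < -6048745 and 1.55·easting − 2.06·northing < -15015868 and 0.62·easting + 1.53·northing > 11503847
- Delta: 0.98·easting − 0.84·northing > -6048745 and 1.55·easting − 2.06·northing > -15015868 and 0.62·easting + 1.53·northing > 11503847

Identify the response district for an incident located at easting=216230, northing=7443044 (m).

Delta

0.98·216230 − 0.84·7443044 = -6040251.560, which is > -6048745
1.55·216230 − 2.06·7443044 = -14997514.140, which is > -15015868
0.62·216230 + 1.53·7443044 = 11521919.920, which is > 11503847
This sign pattern matches Delta.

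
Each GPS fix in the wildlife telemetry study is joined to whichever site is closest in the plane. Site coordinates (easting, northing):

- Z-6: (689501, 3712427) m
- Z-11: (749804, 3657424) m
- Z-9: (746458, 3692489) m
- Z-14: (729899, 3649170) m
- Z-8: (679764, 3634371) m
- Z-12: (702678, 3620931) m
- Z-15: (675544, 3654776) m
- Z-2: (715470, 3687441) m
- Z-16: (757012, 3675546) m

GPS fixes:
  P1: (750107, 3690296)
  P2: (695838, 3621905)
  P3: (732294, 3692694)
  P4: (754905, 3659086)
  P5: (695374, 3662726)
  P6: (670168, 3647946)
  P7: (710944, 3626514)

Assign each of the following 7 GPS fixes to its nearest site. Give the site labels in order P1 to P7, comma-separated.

P1 → Z-9 (d²=18124450.00)
P2 → Z-12 (d²=47734276.00)
P3 → Z-9 (d²=200660921.00)
P4 → Z-11 (d²=28782445.00)
P5 → Z-15 (d²=456431400.00)
P6 → Z-15 (d²=75550276.00)
P7 → Z-12 (d²=99496645.00)

Z-9, Z-12, Z-9, Z-11, Z-15, Z-15, Z-12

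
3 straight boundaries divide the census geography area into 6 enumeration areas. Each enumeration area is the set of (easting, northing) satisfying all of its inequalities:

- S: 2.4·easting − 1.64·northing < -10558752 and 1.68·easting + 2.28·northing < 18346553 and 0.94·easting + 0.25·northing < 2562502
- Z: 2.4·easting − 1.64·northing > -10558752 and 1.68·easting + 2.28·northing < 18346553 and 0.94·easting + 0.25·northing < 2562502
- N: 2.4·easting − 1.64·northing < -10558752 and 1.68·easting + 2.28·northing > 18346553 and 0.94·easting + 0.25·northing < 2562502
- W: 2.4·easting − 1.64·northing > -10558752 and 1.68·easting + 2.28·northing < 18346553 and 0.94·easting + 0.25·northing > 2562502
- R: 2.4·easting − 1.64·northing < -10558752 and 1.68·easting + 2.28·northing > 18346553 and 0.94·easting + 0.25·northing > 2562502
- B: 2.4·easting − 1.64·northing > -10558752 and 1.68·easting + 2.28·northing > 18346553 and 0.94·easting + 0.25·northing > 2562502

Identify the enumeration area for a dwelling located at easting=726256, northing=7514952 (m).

N

2.4·726256 − 1.64·7514952 = -10581506.880, which is < -10558752
1.68·726256 + 2.28·7514952 = 18354200.640, which is > 18346553
0.94·726256 + 0.25·7514952 = 2561418.640, which is < 2562502
This sign pattern matches N.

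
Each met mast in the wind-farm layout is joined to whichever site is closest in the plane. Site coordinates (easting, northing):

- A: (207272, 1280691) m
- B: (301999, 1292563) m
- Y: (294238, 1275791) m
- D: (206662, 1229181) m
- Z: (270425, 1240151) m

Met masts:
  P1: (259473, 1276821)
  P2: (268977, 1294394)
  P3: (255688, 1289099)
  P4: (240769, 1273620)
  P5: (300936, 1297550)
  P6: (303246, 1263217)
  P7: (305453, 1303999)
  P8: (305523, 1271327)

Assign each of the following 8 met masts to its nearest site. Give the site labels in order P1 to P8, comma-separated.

Y, Y, Y, A, B, Y, B, Y

P1 → Y (d²=1209666125.00)
P2 → Y (d²=984189730.00)
P3 → Y (d²=1663205364.00)
P4 → A (d²=1172048050.00)
P5 → B (d²=26000138.00)
P6 → Y (d²=239249540.00)
P7 → B (d²=142712212.00)
P8 → Y (d²=147278521.00)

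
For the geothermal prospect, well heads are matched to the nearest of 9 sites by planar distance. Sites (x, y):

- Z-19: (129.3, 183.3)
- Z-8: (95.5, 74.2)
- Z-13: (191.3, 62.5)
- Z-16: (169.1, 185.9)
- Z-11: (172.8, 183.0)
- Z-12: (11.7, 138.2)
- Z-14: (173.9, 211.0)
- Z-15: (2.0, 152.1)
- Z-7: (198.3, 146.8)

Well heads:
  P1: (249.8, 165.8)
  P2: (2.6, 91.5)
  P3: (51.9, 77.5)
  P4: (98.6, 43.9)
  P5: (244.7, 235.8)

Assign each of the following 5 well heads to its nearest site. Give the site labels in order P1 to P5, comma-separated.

Z-7, Z-12, Z-8, Z-8, Z-14

P1 → Z-7 (d²=3013.25)
P2 → Z-12 (d²=2263.70)
P3 → Z-8 (d²=1911.85)
P4 → Z-8 (d²=927.70)
P5 → Z-14 (d²=5627.68)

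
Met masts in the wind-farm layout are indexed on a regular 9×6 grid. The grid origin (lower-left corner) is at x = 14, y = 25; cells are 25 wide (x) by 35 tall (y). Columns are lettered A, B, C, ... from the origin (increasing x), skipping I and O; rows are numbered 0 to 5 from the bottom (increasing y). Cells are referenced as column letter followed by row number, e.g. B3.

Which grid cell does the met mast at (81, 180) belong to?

C4

Column index: ⌊(81 − 14) / 25⌋ = ⌊2.680⌋ = 2 → column C
Row offset from origin: ⌊(180 − 25) / 35⌋ = ⌊4.429⌋ = 4 → row 4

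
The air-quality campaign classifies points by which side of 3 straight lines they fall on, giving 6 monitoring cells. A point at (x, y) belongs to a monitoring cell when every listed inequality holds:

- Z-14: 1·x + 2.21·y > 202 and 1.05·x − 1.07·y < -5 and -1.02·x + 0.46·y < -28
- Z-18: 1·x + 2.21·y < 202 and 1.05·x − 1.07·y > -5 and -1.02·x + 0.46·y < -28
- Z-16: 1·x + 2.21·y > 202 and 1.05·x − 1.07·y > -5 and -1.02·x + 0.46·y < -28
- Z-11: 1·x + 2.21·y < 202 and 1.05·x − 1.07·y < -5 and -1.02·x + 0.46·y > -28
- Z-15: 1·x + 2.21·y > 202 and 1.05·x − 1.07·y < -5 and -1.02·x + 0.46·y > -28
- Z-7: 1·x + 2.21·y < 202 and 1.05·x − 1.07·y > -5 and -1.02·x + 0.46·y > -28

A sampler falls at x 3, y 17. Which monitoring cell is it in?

1·3 + 2.21·17 = 40.570, which is < 202
1.05·3 − 1.07·17 = -15.040, which is < -5
-1.02·3 + 0.46·17 = 4.760, which is > -28
This sign pattern matches Z-11.

Z-11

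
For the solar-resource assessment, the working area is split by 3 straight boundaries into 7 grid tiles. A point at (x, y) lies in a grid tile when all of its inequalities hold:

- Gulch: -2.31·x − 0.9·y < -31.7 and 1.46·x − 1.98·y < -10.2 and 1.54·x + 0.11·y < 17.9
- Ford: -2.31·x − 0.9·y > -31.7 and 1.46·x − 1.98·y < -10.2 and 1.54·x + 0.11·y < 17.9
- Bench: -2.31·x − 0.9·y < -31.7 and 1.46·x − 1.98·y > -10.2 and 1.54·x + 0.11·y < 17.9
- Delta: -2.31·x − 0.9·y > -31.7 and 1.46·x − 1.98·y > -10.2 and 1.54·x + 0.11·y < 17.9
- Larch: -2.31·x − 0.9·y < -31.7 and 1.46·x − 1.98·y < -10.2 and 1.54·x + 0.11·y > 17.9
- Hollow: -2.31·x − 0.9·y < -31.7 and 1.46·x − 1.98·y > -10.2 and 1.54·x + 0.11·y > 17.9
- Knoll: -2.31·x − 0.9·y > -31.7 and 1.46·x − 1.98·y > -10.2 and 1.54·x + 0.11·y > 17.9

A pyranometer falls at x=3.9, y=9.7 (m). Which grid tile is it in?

Ford

-2.31·3.9 − 0.9·9.7 = -17.739, which is > -31.7
1.46·3.9 − 1.98·9.7 = -13.512, which is < -10.2
1.54·3.9 + 0.11·9.7 = 7.073, which is < 17.9
This sign pattern matches Ford.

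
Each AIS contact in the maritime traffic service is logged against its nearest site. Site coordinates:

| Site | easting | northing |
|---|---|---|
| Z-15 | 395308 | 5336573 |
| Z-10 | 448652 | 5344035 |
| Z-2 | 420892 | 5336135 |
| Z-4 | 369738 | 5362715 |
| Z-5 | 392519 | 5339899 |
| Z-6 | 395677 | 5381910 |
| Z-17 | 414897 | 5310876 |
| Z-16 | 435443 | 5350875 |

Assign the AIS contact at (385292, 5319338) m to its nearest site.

Squared distances to each site:
Z-15: 397365481.000; Z-10: 4624431409.000; Z-2: 1549499209.000; Z-4: 2123491045.000; Z-5: 474984250.000; Z-6: 4023103409.000; Z-17: 948061469.000; Z-16: 3509705170.000.
Minimum at Z-15.

Z-15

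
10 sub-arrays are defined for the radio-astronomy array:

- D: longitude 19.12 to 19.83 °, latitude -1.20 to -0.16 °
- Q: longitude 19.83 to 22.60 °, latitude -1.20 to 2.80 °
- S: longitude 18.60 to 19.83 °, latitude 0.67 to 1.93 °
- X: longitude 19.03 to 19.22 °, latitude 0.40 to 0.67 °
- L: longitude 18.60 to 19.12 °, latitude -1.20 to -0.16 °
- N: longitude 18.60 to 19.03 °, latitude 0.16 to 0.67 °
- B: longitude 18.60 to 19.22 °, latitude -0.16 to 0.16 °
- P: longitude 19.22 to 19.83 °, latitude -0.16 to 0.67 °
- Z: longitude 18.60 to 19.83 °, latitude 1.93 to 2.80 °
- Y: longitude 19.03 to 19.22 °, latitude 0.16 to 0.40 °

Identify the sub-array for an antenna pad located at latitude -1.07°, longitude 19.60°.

The point has longitude = 19.60 and latitude = -1.07.
Only D satisfies 19.12 ≤ longitude ≤ 19.83 and -1.20 ≤ latitude ≤ -0.16.

D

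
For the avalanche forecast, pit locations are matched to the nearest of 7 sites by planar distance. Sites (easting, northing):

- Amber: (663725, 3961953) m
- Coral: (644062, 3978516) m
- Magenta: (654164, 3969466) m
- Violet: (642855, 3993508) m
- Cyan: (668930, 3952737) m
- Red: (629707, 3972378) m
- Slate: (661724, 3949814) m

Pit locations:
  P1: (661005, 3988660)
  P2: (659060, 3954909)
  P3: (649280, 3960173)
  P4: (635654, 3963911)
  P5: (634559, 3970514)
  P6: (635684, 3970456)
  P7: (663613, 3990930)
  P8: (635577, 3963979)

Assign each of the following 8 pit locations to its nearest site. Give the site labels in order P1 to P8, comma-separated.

Violet, Slate, Magenta, Red, Red, Red, Violet, Red

P1 → Violet (d²=352925604.00)
P2 → Slate (d²=33055921.00)
P3 → Magenta (d²=110213305.00)
P4 → Red (d²=107056898.00)
P5 → Red (d²=27016400.00)
P6 → Red (d²=39418613.00)
P7 → Violet (d²=437540648.00)
P8 → Red (d²=105000101.00)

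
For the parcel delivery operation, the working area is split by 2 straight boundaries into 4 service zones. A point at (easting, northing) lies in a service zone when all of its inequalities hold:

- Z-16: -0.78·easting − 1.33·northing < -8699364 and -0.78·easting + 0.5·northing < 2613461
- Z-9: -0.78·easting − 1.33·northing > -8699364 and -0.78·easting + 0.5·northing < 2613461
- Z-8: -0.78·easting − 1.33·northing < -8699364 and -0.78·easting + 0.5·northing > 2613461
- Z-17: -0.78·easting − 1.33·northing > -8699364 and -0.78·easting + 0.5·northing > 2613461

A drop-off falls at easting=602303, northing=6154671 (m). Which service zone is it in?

-0.78·602303 − 1.33·6154671 = -8655508.770, which is > -8699364
-0.78·602303 + 0.5·6154671 = 2607539.160, which is < 2613461
This sign pattern matches Z-9.

Z-9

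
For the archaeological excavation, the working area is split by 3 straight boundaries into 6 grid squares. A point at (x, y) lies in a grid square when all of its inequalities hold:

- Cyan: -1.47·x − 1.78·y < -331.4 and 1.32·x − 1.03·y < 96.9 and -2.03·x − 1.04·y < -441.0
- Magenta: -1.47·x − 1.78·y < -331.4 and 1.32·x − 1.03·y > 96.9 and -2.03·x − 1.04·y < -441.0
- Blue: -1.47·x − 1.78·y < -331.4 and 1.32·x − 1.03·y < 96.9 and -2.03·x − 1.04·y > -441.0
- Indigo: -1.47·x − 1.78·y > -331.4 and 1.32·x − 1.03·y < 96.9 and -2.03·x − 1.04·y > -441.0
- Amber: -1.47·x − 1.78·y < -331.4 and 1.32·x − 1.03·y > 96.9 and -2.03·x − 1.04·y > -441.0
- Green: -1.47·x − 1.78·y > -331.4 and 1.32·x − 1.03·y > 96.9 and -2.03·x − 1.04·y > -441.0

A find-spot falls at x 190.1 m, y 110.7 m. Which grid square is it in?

Magenta

-1.47·190.1 − 1.78·110.7 = -476.493, which is < -331.4
1.32·190.1 − 1.03·110.7 = 136.911, which is > 96.9
-2.03·190.1 − 1.04·110.7 = -501.031, which is < -441.0
This sign pattern matches Magenta.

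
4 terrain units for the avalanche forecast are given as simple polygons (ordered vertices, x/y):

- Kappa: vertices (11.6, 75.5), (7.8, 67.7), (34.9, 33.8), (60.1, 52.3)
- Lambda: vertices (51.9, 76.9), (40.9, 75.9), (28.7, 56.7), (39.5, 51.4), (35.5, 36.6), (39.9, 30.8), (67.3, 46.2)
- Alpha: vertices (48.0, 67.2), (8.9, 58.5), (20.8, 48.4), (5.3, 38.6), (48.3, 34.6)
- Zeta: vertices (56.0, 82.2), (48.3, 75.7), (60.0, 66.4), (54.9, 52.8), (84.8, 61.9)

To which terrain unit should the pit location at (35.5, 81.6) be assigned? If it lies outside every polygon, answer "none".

Cast a ray rightward from (35.5, 81.6). For each polygon, the edges (by vertex number in listed order) whose endpoints lie on opposite sides of y = 81.6, where each meets that height, and whether that is right or left of the point:
Kappa: no edge straddles that height → 0 crossings.
Lambda: no edge straddles that height → 0 crossings.
Alpha: no edge straddles that height → 0 crossings.
Zeta: 1–2 at x≈55.29 (right), 5–1 at x≈56.85 (right) → 2 crossings.
All counts are even, so the point lies outside every listed polygon.

none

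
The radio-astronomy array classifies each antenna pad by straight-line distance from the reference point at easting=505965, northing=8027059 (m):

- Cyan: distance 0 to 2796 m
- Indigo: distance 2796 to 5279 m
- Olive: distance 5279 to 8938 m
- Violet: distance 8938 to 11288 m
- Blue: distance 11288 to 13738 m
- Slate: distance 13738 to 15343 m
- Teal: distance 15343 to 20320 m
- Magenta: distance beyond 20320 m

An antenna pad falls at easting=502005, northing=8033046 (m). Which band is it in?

Olive

Distance = √((502005−505965)² + (8033046−8027059)²) = √(15681600.000 + 35844169.000) = 7178.145 m.
5279 ≤ 7178.145 < 8938 → Olive.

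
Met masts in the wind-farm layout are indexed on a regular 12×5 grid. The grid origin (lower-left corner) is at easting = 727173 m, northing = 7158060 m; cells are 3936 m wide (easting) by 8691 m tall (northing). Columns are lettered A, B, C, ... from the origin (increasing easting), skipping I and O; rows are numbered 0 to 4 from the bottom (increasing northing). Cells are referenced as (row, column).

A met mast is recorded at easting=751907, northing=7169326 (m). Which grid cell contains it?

Column index: ⌊(751907 − 727173) / 3936⌋ = ⌊6.284⌋ = 6 → column G
Row offset from origin: ⌊(7169326 − 7158060) / 8691⌋ = ⌊1.296⌋ = 1 → row 1

(1, G)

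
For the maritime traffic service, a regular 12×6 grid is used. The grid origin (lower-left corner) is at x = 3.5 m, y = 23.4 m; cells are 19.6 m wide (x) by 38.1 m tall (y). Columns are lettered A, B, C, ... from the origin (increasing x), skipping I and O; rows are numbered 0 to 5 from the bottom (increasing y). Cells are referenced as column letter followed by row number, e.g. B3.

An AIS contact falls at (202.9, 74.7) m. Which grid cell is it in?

Column index: ⌊(202.9 − 3.5) / 19.6⌋ = ⌊10.173⌋ = 10 → column L
Row offset from origin: ⌊(74.7 − 23.4) / 38.1⌋ = ⌊1.346⌋ = 1 → row 1

L1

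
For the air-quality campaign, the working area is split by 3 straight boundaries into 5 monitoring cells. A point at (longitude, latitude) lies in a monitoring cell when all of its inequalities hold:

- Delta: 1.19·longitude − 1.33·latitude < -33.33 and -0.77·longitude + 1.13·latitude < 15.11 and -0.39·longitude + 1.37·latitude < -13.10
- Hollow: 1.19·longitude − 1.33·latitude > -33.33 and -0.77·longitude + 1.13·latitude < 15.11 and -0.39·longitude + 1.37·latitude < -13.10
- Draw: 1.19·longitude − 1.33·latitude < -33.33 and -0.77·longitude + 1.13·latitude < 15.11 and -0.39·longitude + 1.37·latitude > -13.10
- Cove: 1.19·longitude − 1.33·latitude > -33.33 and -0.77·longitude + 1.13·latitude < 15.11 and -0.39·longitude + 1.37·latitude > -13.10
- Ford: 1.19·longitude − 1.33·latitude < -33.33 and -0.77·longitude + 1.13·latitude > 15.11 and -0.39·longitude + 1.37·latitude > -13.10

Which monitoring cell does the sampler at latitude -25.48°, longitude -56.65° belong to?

Draw

1.19·-56.65 − 1.33·-25.48 = -33.525, which is < -33.33
-0.77·-56.65 + 1.13·-25.48 = 14.828, which is < 15.11
-0.39·-56.65 + 1.37·-25.48 = -12.814, which is > -13.10
This sign pattern matches Draw.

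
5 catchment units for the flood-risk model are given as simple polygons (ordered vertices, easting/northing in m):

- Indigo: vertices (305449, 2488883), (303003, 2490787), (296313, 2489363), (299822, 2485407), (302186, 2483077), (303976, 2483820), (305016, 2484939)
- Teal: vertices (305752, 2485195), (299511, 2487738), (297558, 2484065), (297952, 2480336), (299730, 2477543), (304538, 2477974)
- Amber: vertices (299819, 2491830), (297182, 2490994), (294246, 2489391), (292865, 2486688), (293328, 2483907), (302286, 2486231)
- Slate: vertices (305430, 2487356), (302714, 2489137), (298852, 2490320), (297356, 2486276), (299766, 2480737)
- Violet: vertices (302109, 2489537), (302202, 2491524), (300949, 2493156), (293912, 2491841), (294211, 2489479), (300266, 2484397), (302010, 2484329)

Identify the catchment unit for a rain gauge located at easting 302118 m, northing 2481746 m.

Cast a ray rightward from (302118, 2481746). For each polygon, the edges (by vertex number in listed order) whose endpoints lie on opposite sides of northing = 2481746, where each meets that height, and whether that is right or left of the point:
Indigo: no edge straddles that height → 0 crossings.
Teal: 3–4 at easting≈297803.0 (left), 6–1 at easting≈305172.2 (right) → 1 crossing.
Amber: no edge straddles that height → 0 crossings.
Slate: 4–5 at easting≈299327.0 (left), 5–1 at easting≈300629.4 (left) → 0 crossings.
Violet: no edge straddles that height → 0 crossings.
Only Teal has an odd count, so the point is inside Teal.

Teal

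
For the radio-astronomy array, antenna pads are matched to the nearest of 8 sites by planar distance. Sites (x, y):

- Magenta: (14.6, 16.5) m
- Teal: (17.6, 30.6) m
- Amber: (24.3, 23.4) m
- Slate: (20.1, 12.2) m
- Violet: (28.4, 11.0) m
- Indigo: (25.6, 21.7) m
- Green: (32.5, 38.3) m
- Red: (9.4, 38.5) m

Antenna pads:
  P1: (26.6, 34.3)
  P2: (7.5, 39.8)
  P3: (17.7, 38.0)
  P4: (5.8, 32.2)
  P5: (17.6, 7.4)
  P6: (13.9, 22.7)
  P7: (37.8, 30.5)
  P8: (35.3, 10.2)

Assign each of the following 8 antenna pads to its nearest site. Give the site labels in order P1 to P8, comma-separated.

Green, Red, Teal, Red, Slate, Magenta, Green, Violet

P1 → Green (d²=50.81)
P2 → Red (d²=5.30)
P3 → Teal (d²=54.77)
P4 → Red (d²=52.65)
P5 → Slate (d²=29.29)
P6 → Magenta (d²=38.93)
P7 → Green (d²=88.93)
P8 → Violet (d²=48.25)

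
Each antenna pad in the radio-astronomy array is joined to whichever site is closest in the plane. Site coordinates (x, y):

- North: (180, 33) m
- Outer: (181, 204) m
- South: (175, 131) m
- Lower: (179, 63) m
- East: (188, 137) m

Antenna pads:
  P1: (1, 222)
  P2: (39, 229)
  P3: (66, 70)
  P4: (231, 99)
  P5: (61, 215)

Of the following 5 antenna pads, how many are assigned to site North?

0

P1 → Outer
P2 → Outer
P3 → Lower
P4 → East
P5 → Outer
0 of the 5 go to North.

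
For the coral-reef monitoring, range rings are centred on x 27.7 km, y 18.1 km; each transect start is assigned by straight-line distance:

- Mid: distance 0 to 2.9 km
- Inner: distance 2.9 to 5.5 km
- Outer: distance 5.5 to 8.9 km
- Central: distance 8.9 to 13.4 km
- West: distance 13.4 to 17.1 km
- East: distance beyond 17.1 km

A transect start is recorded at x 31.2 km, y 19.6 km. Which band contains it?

Inner

Distance = √((31.2−27.7)² + (19.6−18.1)²) = √(12.250 + 2.250) = 3.808 km.
2.9 ≤ 3.808 < 5.5 → Inner.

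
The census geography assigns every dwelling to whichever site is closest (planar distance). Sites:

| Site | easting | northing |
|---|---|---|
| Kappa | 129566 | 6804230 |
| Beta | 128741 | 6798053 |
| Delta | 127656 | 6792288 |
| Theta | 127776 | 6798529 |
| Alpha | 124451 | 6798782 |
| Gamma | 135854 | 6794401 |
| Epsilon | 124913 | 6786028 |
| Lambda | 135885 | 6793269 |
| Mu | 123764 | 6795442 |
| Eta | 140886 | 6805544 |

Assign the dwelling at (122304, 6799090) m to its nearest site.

Alpha

Squared distances to each site:
Kappa: 79156244.000; Beta: 42510338.000; Delta: 74911108.000; Theta: 30257505.000; Alpha: 4704473.000; Gamma: 205589221.000; Epsilon: 177422725.000; Lambda: 218327602.000; Mu: 15439504.000; Eta: 386944840.000.
Minimum at Alpha.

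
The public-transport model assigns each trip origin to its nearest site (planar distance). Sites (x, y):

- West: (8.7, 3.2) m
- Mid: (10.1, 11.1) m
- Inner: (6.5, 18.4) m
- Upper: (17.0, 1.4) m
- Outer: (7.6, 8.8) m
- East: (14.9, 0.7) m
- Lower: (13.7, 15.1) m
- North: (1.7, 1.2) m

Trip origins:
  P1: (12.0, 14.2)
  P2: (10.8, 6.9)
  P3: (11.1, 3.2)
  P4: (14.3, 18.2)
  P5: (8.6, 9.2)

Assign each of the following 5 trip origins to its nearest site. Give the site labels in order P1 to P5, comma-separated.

Lower, Outer, West, Lower, Outer

P1 → Lower (d²=3.70)
P2 → Outer (d²=13.85)
P3 → West (d²=5.76)
P4 → Lower (d²=9.97)
P5 → Outer (d²=1.16)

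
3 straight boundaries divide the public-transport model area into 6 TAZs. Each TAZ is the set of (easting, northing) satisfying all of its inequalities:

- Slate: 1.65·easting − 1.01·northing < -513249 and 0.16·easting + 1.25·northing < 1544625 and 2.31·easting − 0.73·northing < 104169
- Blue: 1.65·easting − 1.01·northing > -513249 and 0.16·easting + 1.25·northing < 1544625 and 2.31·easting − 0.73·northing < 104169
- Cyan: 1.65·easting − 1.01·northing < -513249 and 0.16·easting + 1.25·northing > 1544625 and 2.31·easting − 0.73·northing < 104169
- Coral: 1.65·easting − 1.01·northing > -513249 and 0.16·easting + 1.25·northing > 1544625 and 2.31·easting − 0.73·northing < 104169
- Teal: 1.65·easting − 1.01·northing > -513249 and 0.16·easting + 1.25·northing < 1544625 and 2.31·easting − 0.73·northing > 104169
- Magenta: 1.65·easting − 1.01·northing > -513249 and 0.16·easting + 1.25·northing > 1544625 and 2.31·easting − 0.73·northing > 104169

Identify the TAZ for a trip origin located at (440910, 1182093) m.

Magenta

1.65·440910 − 1.01·1182093 = -466412.430, which is > -513249
0.16·440910 + 1.25·1182093 = 1548161.850, which is > 1544625
2.31·440910 − 0.73·1182093 = 155574.210, which is > 104169
This sign pattern matches Magenta.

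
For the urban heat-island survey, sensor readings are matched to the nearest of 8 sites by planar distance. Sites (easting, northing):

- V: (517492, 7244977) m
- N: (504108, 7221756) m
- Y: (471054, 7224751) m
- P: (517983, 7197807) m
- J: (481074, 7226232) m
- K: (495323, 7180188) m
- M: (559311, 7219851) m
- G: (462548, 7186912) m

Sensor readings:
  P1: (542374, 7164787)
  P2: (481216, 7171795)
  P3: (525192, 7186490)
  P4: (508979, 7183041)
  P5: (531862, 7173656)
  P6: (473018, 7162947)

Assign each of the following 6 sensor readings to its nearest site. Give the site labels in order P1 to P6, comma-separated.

P1 → P (d²=1685241281.00)
P2 → K (d²=269449898.00)
P3 → P (d²=180044170.00)
P4 → K (d²=194625945.00)
P5 → P (d²=775897442.00)
P6 → G (d²=683942125.00)

P, K, P, K, P, G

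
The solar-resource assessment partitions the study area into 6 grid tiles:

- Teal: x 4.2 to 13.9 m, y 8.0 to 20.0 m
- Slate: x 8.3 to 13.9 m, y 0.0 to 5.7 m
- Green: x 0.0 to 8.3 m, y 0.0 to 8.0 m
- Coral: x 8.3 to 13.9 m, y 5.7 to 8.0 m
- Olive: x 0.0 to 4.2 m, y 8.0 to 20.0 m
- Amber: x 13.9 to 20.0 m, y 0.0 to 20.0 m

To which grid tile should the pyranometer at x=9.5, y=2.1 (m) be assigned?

The point has x = 9.5 and y = 2.1.
Only Slate satisfies 8.3 ≤ x ≤ 13.9 and 0.0 ≤ y ≤ 5.7.

Slate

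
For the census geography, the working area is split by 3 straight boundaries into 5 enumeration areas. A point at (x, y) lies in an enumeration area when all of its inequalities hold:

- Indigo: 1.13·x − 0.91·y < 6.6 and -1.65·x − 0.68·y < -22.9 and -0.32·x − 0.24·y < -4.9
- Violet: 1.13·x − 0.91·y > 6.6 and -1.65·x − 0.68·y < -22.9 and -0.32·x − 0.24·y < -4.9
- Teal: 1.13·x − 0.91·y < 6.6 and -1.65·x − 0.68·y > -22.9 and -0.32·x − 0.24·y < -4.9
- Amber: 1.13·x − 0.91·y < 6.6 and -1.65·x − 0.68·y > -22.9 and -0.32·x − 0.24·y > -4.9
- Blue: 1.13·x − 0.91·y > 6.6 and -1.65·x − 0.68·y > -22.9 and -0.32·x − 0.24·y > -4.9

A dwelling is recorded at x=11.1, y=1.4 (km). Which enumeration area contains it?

Blue

1.13·11.1 − 0.91·1.4 = 11.269, which is > 6.6
-1.65·11.1 − 0.68·1.4 = -19.267, which is > -22.9
-0.32·11.1 − 0.24·1.4 = -3.888, which is > -4.9
This sign pattern matches Blue.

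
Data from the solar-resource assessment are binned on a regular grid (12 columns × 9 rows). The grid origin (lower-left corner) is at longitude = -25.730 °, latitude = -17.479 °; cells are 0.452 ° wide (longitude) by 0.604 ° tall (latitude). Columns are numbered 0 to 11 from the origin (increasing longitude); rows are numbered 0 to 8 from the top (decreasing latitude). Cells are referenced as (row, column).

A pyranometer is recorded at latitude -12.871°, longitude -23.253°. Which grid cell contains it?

Column index: ⌊(-23.253 − -25.730) / 0.452⌋ = ⌊5.480⌋ = 5
Row offset from origin: ⌊(-12.871 − -17.479) / 0.604⌋ = ⌊7.629⌋ = 7 → row 1 (counted from top)

(1, 5)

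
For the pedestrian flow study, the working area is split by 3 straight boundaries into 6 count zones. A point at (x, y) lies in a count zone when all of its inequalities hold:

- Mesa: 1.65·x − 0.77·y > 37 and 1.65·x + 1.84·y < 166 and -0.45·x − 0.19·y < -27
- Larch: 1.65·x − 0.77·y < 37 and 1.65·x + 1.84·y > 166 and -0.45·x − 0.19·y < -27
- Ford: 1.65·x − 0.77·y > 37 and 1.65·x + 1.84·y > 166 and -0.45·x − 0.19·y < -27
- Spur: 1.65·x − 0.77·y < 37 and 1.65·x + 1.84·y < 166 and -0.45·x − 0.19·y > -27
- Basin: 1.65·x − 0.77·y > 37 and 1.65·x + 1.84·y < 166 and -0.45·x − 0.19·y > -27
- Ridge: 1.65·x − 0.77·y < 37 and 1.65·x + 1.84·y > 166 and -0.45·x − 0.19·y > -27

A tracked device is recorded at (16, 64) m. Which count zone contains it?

1.65·16 − 0.77·64 = -22.880, which is < 37
1.65·16 + 1.84·64 = 144.160, which is < 166
-0.45·16 − 0.19·64 = -19.360, which is > -27
This sign pattern matches Spur.

Spur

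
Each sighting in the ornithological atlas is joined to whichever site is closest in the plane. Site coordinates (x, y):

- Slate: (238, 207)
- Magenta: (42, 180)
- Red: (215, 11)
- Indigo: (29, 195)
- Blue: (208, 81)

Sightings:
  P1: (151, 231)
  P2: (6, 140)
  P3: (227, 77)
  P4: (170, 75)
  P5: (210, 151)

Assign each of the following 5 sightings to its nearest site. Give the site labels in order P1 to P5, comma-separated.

P1 → Slate (d²=8145.00)
P2 → Magenta (d²=2896.00)
P3 → Blue (d²=377.00)
P4 → Blue (d²=1480.00)
P5 → Slate (d²=3920.00)

Slate, Magenta, Blue, Blue, Slate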